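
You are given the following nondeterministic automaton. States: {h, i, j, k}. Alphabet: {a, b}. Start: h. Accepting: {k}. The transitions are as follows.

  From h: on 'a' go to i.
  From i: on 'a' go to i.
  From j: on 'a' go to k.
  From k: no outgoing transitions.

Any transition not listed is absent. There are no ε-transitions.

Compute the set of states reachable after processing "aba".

Start in {h}.
Read 'a': {h} → {i}.
Read 'b': {i} → ∅.
The set is empty and remains empty for the remaining 1 symbol.

∅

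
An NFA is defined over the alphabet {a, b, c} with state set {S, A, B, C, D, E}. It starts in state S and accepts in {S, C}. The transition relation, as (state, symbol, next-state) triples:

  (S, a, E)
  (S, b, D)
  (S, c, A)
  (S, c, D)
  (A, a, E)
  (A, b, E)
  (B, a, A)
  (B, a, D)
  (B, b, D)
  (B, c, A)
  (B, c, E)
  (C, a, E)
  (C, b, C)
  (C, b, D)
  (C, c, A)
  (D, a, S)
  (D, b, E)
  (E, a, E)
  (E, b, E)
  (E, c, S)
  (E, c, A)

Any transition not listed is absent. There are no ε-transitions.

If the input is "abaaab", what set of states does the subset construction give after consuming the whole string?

{E}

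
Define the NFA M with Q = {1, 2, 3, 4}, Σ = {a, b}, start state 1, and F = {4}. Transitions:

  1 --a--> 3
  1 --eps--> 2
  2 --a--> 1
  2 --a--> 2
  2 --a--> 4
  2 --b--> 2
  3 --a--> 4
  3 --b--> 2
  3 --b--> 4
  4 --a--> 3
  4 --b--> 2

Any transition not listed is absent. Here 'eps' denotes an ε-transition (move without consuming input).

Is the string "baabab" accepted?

Yes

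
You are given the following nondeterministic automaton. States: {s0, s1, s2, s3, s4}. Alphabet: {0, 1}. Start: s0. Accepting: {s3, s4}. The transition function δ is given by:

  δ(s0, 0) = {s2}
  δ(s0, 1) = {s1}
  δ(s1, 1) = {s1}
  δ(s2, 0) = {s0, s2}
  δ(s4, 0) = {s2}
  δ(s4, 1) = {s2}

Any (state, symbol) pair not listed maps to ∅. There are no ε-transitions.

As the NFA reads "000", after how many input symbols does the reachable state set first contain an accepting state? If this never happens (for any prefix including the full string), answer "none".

none

Start in {s0}.
Read '0': {s0} → {s2}.
Read '0': {s2} → {s0, s2}.
Read '0': {s0, s2} → {s0, s2}.
No reachable set along the way intersects F.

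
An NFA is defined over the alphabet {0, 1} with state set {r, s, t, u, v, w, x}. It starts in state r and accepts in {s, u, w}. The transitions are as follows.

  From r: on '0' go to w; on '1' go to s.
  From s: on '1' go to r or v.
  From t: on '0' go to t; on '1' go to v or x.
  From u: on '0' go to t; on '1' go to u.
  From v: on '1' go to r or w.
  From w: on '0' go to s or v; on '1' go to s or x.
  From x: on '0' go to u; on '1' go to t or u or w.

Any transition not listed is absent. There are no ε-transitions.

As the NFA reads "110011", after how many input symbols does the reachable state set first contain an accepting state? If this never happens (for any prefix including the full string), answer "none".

1

Start in {r}.
Read '1': r→{s}; now {s}.
None of the earlier sets intersect F, but {s} does.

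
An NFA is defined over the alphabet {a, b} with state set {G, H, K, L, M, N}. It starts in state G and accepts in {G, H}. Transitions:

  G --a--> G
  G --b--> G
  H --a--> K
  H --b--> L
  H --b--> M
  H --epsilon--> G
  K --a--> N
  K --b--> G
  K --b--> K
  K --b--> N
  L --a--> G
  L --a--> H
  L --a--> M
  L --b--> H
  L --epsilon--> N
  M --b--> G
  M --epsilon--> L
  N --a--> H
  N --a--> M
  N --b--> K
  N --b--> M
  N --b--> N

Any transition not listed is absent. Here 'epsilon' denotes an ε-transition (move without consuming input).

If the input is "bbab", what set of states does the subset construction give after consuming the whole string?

Start in {G}.
Read 'b': {G} → {G}.
Read 'b': {G} → {G}.
Read 'a': {G} → {G}.
Read 'b': {G} → {G}.

{G}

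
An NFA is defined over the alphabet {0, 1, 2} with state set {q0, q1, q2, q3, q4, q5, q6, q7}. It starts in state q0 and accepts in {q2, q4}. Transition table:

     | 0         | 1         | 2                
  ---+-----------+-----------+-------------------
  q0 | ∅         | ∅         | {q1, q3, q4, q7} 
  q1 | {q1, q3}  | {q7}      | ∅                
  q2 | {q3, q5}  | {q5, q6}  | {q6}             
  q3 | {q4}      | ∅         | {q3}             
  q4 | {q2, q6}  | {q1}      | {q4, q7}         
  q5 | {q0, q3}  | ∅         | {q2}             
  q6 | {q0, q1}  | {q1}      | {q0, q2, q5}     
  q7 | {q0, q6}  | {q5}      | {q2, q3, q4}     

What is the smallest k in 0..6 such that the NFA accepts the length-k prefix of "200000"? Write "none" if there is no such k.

1

Start in {q0}.
Read '2': q0→{q1, q3, q4, q7}; now {q1, q3, q4, q7}.
None of the earlier sets intersect F, but {q1, q3, q4, q7} does.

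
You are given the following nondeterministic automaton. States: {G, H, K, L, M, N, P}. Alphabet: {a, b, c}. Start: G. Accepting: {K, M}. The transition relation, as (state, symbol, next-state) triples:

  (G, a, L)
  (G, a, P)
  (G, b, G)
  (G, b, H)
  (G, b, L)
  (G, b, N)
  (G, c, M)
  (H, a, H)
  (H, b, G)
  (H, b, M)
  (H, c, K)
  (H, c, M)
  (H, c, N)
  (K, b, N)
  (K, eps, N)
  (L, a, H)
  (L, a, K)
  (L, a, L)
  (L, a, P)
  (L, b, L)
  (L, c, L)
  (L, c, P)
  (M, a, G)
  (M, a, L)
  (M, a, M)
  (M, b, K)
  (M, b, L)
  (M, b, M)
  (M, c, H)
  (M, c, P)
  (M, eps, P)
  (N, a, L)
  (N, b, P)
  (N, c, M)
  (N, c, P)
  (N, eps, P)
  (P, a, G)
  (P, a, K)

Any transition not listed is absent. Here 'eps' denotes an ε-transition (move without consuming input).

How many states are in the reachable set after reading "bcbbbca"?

7

Start in {G}.
Read 'b': G→{G, H, L, N}; union {G, H, L, N}; ε-closure = {G, H, L, N, P}.
Read 'c': G→{M}, H→{K, M, N}, L→{L, P}, N→{M, P}, P→∅; now {K, L, M, N, P}.
Read 'b': K→{N}, L→{L}, M→{K, L, M}, N→{P}, P→∅; now {K, L, M, N, P}.
Read 'b': K→{N}, L→{L}, M→{K, L, M}, N→{P}, P→∅; now {K, L, M, N, P}.
Read 'b': K→{N}, L→{L}, M→{K, L, M}, N→{P}, P→∅; now {K, L, M, N, P}.
Read 'c': K→∅, L→{L, P}, M→{H, P}, N→{M, P}, P→∅; now {H, L, M, P}.
Read 'a': H→{H}, L→{H, K, L, P}, M→{G, L, M}, P→{G, K}; union {G, H, K, L, M, P}; ε-closure = {G, H, K, L, M, N, P}.
That set has 7 states.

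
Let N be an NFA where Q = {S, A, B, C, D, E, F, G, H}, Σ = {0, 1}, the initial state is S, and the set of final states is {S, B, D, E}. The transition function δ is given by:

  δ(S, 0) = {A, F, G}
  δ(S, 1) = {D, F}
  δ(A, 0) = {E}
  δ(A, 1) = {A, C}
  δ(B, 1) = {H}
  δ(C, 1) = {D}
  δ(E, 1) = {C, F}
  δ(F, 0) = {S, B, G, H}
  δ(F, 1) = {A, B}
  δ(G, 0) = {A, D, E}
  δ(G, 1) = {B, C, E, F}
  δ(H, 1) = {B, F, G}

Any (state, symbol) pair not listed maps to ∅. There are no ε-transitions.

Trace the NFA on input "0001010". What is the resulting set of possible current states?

{S, A, B, D, E, G, H}

Start in {S}.
Read '0': {S} → {A, F, G}.
Read '0': {A, F, G} → {S, A, B, D, E, G, H}.
Read '0': {S, A, B, D, E, G, H} → {A, D, E, F, G}.
Read '1': {A, D, E, F, G} → {A, B, C, E, F}.
Read '0': {A, B, C, E, F} → {S, B, E, G, H}.
Read '1': {S, B, E, G, H} → {B, C, D, E, F, G, H}.
Read '0': {B, C, D, E, F, G, H} → {S, A, B, D, E, G, H}.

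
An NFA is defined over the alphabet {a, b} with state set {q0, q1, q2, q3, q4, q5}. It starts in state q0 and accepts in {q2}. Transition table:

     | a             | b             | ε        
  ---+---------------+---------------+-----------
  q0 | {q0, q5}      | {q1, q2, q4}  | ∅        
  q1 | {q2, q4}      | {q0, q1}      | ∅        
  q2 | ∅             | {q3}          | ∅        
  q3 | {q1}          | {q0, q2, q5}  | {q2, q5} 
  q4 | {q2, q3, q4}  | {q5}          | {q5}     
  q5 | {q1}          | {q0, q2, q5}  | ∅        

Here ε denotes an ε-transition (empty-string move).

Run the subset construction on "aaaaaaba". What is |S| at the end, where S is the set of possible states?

6

Start in {q0}.
Read 'a': q0→{q0, q5}; now {q0, q5}.
Read 'a': q0→{q0, q5}, q5→{q1}; now {q0, q1, q5}.
Read 'a': q0→{q0, q5}, q1→{q2, q4}, q5→{q1}; now {q0, q1, q2, q4, q5}.
Read 'a': q0→{q0, q5}, q1→{q2, q4}, q2→∅, q4→{q2, q3, q4}, q5→{q1}; now {q0, q1, q2, q3, q4, q5}.
Read 'a': q0→{q0, q5}, q1→{q2, q4}, q2→∅, q3→{q1}, q4→{q2, q3, q4}, q5→{q1}; now {q0, q1, q2, q3, q4, q5}.
Read 'a': q0→{q0, q5}, q1→{q2, q4}, q2→∅, q3→{q1}, q4→{q2, q3, q4}, q5→{q1}; now {q0, q1, q2, q3, q4, q5}.
Read 'b': q0→{q1, q2, q4}, q1→{q0, q1}, q2→{q3}, q3→{q0, q2, q5}, q4→{q5}, q5→{q0, q2, q5}; now {q0, q1, q2, q3, q4, q5}.
Read 'a': q0→{q0, q5}, q1→{q2, q4}, q2→∅, q3→{q1}, q4→{q2, q3, q4}, q5→{q1}; now {q0, q1, q2, q3, q4, q5}.
That set has 6 states.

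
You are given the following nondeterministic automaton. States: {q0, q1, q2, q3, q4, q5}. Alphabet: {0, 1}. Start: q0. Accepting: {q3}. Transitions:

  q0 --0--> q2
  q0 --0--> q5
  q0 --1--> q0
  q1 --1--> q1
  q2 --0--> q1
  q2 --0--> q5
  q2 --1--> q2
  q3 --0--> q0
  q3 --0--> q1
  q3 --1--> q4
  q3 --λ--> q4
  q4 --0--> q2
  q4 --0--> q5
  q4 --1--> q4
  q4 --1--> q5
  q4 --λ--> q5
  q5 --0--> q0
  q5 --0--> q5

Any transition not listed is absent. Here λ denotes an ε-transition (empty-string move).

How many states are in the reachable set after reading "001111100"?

3

Start in {q0}.
Read '0': {q0} → {q2, q5}.
Read '0': {q2, q5} → {q0, q1, q5}.
Read '1': {q0, q1, q5} → {q0, q1}.
Read '1': {q0, q1} → {q0, q1}.
Read '1': {q0, q1} → {q0, q1}.
Read '1': {q0, q1} → {q0, q1}.
Read '1': {q0, q1} → {q0, q1}.
Read '0': {q0, q1} → {q2, q5}.
Read '0': {q2, q5} → {q0, q1, q5}.
That set has 3 states.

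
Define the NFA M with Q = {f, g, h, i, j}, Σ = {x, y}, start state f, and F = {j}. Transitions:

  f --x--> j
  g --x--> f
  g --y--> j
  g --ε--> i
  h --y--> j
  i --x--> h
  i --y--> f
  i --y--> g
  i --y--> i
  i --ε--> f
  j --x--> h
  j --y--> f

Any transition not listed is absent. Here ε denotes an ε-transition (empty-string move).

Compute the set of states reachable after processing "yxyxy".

∅

Start in {f}.
Read 'y': f→∅; now ∅.
The set is empty and remains empty for the remaining 4 symbols.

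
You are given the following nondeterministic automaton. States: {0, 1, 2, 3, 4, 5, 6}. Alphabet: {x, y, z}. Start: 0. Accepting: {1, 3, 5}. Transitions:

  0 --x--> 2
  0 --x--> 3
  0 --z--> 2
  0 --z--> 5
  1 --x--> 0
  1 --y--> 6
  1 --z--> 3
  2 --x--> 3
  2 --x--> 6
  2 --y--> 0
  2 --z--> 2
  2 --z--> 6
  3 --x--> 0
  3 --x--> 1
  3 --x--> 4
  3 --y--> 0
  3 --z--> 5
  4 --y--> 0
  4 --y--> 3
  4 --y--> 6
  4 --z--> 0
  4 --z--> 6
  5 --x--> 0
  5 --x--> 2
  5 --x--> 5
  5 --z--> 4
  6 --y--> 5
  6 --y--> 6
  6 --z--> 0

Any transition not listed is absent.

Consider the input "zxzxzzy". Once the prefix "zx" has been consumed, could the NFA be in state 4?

No

Start in {0}.
Read 'z': {0} → {2, 5}.
Read 'x': {2, 5} → {0, 2, 3, 5, 6}.
State 4 is not in {0, 2, 3, 5, 6}.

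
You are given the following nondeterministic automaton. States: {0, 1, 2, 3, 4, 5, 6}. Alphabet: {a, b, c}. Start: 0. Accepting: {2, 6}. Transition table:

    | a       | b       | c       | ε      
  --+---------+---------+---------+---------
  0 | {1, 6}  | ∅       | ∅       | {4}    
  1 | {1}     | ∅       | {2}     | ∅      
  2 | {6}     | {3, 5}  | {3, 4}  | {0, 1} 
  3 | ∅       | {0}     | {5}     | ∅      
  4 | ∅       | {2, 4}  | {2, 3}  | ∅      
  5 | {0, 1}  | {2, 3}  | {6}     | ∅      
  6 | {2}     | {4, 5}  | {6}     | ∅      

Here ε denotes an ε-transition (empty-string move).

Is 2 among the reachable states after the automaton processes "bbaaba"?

No

Start: ε-closure({0}) = {0, 4}.
Read 'b': 0→∅, 4→{2, 4}; union {2, 4}; ε-closure = {0, 1, 2, 4}.
Read 'b': 0→∅, 1→∅, 2→{3, 5}, 4→{2, 4}; union {2, 3, 4, 5}; ε-closure = {0, 1, 2, 3, 4, 5}.
Read 'a': 0→{1, 6}, 1→{1}, 2→{6}, 3→∅, 4→∅, 5→{0, 1}; union {0, 1, 6}; ε-closure = {0, 1, 4, 6}.
Read 'a': 0→{1, 6}, 1→{1}, 4→∅, 6→{2}; union {1, 2, 6}; ε-closure = {0, 1, 2, 4, 6}.
Read 'b': 0→∅, 1→∅, 2→{3, 5}, 4→{2, 4}, 6→{4, 5}; union {2, 3, 4, 5}; ε-closure = {0, 1, 2, 3, 4, 5}.
Read 'a': 0→{1, 6}, 1→{1}, 2→{6}, 3→∅, 4→∅, 5→{0, 1}; union {0, 1, 6}; ε-closure = {0, 1, 4, 6}.
State 2 is not in {0, 1, 4, 6}.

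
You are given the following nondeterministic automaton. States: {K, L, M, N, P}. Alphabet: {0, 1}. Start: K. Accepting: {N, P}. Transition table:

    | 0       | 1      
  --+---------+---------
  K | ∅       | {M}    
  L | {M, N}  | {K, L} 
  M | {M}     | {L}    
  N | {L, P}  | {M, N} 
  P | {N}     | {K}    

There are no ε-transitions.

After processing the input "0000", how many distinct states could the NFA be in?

Start in {K}.
Read '0': K→∅; now ∅.
The set is empty and remains empty for the remaining 3 symbols.
That set has 0 states.

0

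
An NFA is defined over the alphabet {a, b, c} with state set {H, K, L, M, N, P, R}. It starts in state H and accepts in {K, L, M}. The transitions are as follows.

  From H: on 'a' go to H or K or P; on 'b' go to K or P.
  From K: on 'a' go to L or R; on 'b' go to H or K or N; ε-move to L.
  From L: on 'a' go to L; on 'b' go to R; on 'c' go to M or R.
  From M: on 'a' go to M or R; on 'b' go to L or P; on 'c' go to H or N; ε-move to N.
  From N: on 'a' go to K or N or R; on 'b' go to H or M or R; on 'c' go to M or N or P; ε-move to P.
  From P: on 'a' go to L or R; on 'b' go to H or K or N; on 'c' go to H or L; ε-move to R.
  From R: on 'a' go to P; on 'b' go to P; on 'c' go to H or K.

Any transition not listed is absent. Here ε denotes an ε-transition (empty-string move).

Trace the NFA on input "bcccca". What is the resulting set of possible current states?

{H, K, L, M, N, P, R}

Start in {H}.
Read 'b': H→{K, P}; union {K, P}; ε-closure = {K, L, P, R}.
Read 'c': K→∅, L→{M, R}, P→{H, L}, R→{H, K}; union {H, K, L, M, R}; ε-closure = {H, K, L, M, N, P, R}.
Read 'c': H→∅, K→∅, L→{M, R}, M→{H, N}, N→{M, N, P}, P→{H, L}, R→{H, K}; now {H, K, L, M, N, P, R}.
Read 'c': H→∅, K→∅, L→{M, R}, M→{H, N}, N→{M, N, P}, P→{H, L}, R→{H, K}; now {H, K, L, M, N, P, R}.
Read 'c': H→∅, K→∅, L→{M, R}, M→{H, N}, N→{M, N, P}, P→{H, L}, R→{H, K}; now {H, K, L, M, N, P, R}.
Read 'a': H→{H, K, P}, K→{L, R}, L→{L}, M→{M, R}, N→{K, N, R}, P→{L, R}, R→{P}; now {H, K, L, M, N, P, R}.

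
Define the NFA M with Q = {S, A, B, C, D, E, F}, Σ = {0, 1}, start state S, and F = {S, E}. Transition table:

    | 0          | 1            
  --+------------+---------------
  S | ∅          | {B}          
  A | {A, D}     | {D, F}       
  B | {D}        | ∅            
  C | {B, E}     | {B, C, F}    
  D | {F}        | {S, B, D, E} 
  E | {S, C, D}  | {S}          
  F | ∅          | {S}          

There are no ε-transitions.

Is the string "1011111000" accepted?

Yes

Start in {S}.
Read '1': S→{B}; now {B}.
Read '0': B→{D}; now {D}.
Read '1': D→{S, B, D, E}; now {S, B, D, E}.
Read '1': S→{B}, B→∅, D→{S, B, D, E}, E→{S}; now {S, B, D, E}.
Read '1': S→{B}, B→∅, D→{S, B, D, E}, E→{S}; now {S, B, D, E}.
Read '1': S→{B}, B→∅, D→{S, B, D, E}, E→{S}; now {S, B, D, E}.
Read '1': S→{B}, B→∅, D→{S, B, D, E}, E→{S}; now {S, B, D, E}.
Read '0': S→∅, B→{D}, D→{F}, E→{S, C, D}; now {S, C, D, F}.
Read '0': S→∅, C→{B, E}, D→{F}, F→∅; now {B, E, F}.
Read '0': B→{D}, E→{S, C, D}, F→∅; now {S, C, D}.
The final set {S, C, D} contains the accepting state S.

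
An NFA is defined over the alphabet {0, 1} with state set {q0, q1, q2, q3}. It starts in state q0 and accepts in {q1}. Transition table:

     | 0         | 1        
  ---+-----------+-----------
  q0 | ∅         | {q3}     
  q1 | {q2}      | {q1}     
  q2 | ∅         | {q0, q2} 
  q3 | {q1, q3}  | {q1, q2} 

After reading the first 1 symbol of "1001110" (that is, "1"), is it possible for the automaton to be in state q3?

Start in {q0}.
Read '1': {q0} → {q3}.
State q3 is in {q3}.

Yes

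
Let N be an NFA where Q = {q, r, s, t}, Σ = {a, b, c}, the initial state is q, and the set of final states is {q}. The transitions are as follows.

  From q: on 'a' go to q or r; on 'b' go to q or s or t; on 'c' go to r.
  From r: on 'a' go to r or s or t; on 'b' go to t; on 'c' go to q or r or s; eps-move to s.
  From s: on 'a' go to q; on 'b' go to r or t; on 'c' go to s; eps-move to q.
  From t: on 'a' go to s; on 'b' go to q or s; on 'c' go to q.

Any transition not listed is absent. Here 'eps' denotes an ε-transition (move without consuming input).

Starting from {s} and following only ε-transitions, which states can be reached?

Begin with {s}.
ε-move s → q; add q.

{q, s}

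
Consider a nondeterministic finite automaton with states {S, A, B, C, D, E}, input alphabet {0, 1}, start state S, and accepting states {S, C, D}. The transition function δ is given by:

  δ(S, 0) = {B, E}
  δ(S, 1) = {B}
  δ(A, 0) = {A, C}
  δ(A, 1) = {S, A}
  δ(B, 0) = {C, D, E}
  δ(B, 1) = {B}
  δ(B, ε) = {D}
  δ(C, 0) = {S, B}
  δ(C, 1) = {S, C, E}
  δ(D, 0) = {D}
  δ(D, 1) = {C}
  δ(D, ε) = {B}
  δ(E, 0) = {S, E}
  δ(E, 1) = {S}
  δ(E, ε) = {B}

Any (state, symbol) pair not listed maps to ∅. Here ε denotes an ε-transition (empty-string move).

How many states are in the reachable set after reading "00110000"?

5

Start in {S}.
Read '0': {S} → {B, D, E}.
Read '0': {B, D, E} → {S, B, C, D, E}.
Read '1': {S, B, C, D, E} → {S, B, C, D, E}.
Read '1': {S, B, C, D, E} → {S, B, C, D, E}.
Read '0': {S, B, C, D, E} → {S, B, C, D, E}.
Read '0': {S, B, C, D, E} → {S, B, C, D, E}.
Read '0': {S, B, C, D, E} → {S, B, C, D, E}.
Read '0': {S, B, C, D, E} → {S, B, C, D, E}.
That set has 5 states.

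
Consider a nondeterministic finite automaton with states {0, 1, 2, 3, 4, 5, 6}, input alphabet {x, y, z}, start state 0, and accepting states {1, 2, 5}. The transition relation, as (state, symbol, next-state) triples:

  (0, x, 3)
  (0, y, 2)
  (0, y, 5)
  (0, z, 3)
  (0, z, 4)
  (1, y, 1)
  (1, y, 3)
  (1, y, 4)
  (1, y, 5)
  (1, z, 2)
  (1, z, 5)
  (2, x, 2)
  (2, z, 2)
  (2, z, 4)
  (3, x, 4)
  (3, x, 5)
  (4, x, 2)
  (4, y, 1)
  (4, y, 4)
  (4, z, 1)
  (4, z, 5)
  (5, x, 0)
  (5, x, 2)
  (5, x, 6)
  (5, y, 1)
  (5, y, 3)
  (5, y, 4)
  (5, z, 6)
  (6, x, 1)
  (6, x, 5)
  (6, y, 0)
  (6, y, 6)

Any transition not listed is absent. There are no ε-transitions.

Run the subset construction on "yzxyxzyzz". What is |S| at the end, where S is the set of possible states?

5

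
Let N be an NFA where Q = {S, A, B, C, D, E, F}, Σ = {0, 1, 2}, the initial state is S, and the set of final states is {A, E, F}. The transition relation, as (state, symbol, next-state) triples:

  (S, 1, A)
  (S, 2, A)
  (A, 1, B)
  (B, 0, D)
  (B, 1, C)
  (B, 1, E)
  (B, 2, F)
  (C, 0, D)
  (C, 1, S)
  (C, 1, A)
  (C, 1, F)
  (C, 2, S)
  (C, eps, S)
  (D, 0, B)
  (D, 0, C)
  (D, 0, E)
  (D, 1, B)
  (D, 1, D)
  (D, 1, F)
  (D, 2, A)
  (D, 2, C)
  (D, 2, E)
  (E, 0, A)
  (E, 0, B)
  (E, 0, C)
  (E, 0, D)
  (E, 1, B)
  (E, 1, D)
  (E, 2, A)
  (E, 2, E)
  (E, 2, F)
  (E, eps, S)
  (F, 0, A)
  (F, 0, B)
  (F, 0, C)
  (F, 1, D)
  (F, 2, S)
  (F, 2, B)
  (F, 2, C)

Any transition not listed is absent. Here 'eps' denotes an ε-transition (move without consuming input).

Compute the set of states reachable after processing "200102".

Start in {S}.
Read '2': {S} → {A}.
Read '0': {A} → ∅.
The set is empty and remains empty for the remaining 4 symbols.

∅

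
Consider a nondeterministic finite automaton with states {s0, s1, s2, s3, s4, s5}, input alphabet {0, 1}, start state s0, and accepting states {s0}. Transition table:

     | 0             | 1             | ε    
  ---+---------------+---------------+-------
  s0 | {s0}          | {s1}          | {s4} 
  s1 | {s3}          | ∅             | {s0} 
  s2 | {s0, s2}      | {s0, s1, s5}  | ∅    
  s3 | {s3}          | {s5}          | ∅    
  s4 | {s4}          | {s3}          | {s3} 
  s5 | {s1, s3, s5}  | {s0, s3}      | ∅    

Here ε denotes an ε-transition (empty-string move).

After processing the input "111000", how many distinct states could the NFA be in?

5

Start: ε-closure({s0}) = {s0, s3, s4}.
Read '1': {s0, s3, s4} → {s0, s1, s3, s4, s5}.
Read '1': {s0, s1, s3, s4, s5} → {s0, s1, s3, s4, s5}.
Read '1': {s0, s1, s3, s4, s5} → {s0, s1, s3, s4, s5}.
Read '0': {s0, s1, s3, s4, s5} → {s0, s1, s3, s4, s5}.
Read '0': {s0, s1, s3, s4, s5} → {s0, s1, s3, s4, s5}.
Read '0': {s0, s1, s3, s4, s5} → {s0, s1, s3, s4, s5}.
That set has 5 states.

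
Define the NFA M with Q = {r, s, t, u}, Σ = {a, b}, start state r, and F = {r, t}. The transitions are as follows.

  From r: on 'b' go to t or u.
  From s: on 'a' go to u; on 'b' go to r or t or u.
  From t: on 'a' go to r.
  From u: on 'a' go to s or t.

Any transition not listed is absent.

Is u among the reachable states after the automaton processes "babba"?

No

Start in {r}.
Read 'b': {r} → {t, u}.
Read 'a': {t, u} → {r, s, t}.
Read 'b': {r, s, t} → {r, t, u}.
Read 'b': {r, t, u} → {t, u}.
Read 'a': {t, u} → {r, s, t}.
State u is not in {r, s, t}.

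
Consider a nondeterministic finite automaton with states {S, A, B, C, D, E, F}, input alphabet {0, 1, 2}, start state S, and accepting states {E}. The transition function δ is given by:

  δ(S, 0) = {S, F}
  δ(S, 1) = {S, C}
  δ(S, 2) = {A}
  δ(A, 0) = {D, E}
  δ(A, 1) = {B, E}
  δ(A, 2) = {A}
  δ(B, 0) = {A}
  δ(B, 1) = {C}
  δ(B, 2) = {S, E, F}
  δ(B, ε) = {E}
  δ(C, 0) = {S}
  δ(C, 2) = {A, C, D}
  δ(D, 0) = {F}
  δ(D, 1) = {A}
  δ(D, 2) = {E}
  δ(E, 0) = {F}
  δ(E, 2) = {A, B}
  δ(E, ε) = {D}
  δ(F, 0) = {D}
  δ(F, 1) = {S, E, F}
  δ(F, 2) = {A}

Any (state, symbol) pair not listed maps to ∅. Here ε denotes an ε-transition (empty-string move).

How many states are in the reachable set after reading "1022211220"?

Start in {S}.
Read '1': S→{S, C}; now {S, C}.
Read '0': S→{S, F}, C→{S}; now {S, F}.
Read '2': S→{A}, F→{A}; now {A}.
Read '2': A→{A}; now {A}.
Read '2': A→{A}; now {A}.
Read '1': A→{B, E}; union {B, E}; ε-closure = {B, D, E}.
Read '1': B→{C}, D→{A}, E→∅; now {A, C}.
Read '2': A→{A}, C→{A, C, D}; now {A, C, D}.
Read '2': A→{A}, C→{A, C, D}, D→{E}; now {A, C, D, E}.
Read '0': A→{D, E}, C→{S}, D→{F}, E→{F}; now {S, D, E, F}.
That set has 4 states.

4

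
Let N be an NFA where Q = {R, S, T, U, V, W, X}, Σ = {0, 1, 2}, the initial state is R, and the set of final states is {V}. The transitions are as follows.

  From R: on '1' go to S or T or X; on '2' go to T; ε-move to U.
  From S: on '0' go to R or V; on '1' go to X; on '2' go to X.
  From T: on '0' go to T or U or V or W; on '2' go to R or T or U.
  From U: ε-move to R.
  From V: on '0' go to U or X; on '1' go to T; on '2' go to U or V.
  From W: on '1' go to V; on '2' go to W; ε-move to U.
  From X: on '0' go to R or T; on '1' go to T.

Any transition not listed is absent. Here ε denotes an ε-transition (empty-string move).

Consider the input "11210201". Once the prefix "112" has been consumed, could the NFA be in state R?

Yes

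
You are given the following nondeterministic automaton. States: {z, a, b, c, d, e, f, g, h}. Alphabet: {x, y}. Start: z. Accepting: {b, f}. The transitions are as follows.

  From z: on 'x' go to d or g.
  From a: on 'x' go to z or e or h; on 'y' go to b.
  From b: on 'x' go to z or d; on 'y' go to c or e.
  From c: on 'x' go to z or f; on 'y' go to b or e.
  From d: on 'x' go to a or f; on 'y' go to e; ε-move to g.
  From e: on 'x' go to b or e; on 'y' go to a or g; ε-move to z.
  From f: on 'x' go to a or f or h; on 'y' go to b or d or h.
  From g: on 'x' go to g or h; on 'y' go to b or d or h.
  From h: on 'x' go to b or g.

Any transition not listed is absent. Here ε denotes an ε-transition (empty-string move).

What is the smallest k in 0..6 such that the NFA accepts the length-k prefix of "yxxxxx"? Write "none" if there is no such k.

none

Start in {z}.
Read 'y': z→∅; now ∅.
The set is empty and remains empty for the remaining 5 symbols.
No reachable set along the way intersects F.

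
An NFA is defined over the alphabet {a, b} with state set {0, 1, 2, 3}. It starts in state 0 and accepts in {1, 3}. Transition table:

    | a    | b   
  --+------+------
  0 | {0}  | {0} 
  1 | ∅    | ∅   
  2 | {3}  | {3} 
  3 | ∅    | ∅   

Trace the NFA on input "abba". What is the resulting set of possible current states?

Start in {0}.
Read 'a': 0→{0}; now {0}.
Read 'b': 0→{0}; now {0}.
Read 'b': 0→{0}; now {0}.
Read 'a': 0→{0}; now {0}.

{0}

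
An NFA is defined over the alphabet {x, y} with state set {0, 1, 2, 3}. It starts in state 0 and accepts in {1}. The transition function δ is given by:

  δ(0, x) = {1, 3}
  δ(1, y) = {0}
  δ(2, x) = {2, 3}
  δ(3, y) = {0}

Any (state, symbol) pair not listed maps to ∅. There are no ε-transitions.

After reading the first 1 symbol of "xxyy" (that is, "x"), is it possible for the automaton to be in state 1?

Yes

Start in {0}.
Read 'x': 0→{1, 3}; now {1, 3}.
State 1 is in {1, 3}.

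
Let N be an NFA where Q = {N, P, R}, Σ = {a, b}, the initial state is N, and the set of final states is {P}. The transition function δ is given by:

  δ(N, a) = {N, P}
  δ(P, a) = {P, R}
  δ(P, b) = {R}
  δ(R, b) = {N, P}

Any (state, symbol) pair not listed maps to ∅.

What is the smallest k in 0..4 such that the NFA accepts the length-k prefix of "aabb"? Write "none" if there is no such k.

Start in {N}.
Read 'a': N→{N, P}; now {N, P}.
None of the earlier sets intersect F, but {N, P} does.

1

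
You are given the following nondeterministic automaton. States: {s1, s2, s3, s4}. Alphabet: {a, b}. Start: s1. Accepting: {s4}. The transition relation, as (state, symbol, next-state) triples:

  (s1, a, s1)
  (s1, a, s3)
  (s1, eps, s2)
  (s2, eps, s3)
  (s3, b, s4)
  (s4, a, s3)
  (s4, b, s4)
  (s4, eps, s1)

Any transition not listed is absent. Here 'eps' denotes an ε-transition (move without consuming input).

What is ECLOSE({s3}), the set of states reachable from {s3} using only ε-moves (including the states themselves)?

Begin with {s3}.
No ε-moves leave this set, so the closure equals the set itself.

{s3}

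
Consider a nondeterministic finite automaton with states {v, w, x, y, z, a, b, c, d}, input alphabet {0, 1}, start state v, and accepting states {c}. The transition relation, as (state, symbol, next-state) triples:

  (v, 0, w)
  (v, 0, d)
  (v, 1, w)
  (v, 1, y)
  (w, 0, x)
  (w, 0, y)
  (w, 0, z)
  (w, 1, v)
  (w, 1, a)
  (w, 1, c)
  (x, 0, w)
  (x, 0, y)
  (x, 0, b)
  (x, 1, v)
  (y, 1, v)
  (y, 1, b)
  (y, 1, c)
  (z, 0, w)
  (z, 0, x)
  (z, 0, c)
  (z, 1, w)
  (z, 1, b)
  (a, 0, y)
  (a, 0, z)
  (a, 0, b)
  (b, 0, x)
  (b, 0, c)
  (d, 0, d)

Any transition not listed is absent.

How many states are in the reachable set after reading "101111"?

Start in {v}.
Read '1': {v} → {w, y}.
Read '0': {w, y} → {x, y, z}.
Read '1': {x, y, z} → {v, w, b, c}.
Read '1': {v, w, b, c} → {v, w, y, a, c}.
Read '1': {v, w, y, a, c} → {v, w, y, a, b, c}.
Read '1': {v, w, y, a, b, c} → {v, w, y, a, b, c}.
That set has 6 states.

6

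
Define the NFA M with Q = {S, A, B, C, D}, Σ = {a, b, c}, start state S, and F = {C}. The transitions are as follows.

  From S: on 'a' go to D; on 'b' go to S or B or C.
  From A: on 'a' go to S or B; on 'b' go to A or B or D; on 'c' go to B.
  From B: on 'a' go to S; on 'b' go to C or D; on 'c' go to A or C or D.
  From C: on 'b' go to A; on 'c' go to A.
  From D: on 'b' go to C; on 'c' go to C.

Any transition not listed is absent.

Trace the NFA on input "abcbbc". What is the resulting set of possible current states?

Start in {S}.
Read 'a': {S} → {D}.
Read 'b': {D} → {C}.
Read 'c': {C} → {A}.
Read 'b': {A} → {A, B, D}.
Read 'b': {A, B, D} → {A, B, C, D}.
Read 'c': {A, B, C, D} → {A, B, C, D}.

{A, B, C, D}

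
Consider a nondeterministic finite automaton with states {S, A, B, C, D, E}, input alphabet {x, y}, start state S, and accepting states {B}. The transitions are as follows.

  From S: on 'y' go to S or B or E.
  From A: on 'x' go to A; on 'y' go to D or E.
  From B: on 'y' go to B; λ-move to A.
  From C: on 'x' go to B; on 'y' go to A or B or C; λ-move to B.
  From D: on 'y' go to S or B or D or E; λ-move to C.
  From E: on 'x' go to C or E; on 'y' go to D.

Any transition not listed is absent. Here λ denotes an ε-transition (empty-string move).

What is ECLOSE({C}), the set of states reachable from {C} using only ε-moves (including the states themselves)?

Begin with {C}.
ε-move C → B; add B.
ε-move B → A; add A.

{A, B, C}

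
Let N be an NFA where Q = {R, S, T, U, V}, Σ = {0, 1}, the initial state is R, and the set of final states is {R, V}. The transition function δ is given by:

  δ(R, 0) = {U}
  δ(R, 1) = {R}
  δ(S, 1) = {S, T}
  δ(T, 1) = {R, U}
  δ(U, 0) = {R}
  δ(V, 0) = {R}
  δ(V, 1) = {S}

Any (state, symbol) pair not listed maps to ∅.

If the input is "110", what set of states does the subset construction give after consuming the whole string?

{U}

Start in {R}.
Read '1': {R} → {R}.
Read '1': {R} → {R}.
Read '0': {R} → {U}.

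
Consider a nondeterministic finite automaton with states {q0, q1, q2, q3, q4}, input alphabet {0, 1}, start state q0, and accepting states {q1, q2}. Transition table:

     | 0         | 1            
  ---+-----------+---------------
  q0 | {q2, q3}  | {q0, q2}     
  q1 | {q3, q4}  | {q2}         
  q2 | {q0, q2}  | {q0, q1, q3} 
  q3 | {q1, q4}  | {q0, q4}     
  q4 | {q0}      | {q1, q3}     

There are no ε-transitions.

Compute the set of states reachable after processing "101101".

{q0, q1, q2, q3, q4}

Start in {q0}.
Read '1': q0→{q0, q2}; now {q0, q2}.
Read '0': q0→{q2, q3}, q2→{q0, q2}; now {q0, q2, q3}.
Read '1': q0→{q0, q2}, q2→{q0, q1, q3}, q3→{q0, q4}; now {q0, q1, q2, q3, q4}.
Read '1': q0→{q0, q2}, q1→{q2}, q2→{q0, q1, q3}, q3→{q0, q4}, q4→{q1, q3}; now {q0, q1, q2, q3, q4}.
Read '0': q0→{q2, q3}, q1→{q3, q4}, q2→{q0, q2}, q3→{q1, q4}, q4→{q0}; now {q0, q1, q2, q3, q4}.
Read '1': q0→{q0, q2}, q1→{q2}, q2→{q0, q1, q3}, q3→{q0, q4}, q4→{q1, q3}; now {q0, q1, q2, q3, q4}.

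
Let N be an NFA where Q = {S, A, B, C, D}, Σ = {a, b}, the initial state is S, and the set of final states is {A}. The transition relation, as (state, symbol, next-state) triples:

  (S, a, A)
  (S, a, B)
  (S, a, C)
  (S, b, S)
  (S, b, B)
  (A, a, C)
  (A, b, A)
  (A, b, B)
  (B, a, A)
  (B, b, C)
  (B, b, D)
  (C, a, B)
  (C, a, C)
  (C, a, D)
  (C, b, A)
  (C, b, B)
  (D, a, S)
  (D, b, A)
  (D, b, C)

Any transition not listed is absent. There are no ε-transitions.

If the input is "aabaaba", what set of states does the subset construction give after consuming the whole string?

Start in {S}.
Read 'a': S→{A, B, C}; now {A, B, C}.
Read 'a': A→{C}, B→{A}, C→{B, C, D}; now {A, B, C, D}.
Read 'b': A→{A, B}, B→{C, D}, C→{A, B}, D→{A, C}; now {A, B, C, D}.
Read 'a': A→{C}, B→{A}, C→{B, C, D}, D→{S}; now {S, A, B, C, D}.
Read 'a': S→{A, B, C}, A→{C}, B→{A}, C→{B, C, D}, D→{S}; now {S, A, B, C, D}.
Read 'b': S→{S, B}, A→{A, B}, B→{C, D}, C→{A, B}, D→{A, C}; now {S, A, B, C, D}.
Read 'a': S→{A, B, C}, A→{C}, B→{A}, C→{B, C, D}, D→{S}; now {S, A, B, C, D}.

{S, A, B, C, D}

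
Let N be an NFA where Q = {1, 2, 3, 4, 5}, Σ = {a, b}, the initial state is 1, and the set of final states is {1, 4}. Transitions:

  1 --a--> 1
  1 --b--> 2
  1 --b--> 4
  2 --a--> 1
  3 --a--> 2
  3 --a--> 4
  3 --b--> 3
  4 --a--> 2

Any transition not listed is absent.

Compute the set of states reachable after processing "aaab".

{2, 4}

Start in {1}.
Read 'a': 1→{1}; now {1}.
Read 'a': 1→{1}; now {1}.
Read 'a': 1→{1}; now {1}.
Read 'b': 1→{2, 4}; now {2, 4}.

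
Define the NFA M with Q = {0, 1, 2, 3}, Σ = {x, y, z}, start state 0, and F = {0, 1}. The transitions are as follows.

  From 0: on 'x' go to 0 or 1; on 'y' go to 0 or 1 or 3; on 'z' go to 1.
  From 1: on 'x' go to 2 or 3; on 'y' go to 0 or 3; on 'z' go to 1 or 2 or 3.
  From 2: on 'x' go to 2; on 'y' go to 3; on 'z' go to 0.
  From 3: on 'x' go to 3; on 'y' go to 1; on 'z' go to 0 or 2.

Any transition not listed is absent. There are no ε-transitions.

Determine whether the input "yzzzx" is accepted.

Start in {0}.
Read 'y': 0→{0, 1, 3}; now {0, 1, 3}.
Read 'z': 0→{1}, 1→{1, 2, 3}, 3→{0, 2}; now {0, 1, 2, 3}.
Read 'z': 0→{1}, 1→{1, 2, 3}, 2→{0}, 3→{0, 2}; now {0, 1, 2, 3}.
Read 'z': 0→{1}, 1→{1, 2, 3}, 2→{0}, 3→{0, 2}; now {0, 1, 2, 3}.
Read 'x': 0→{0, 1}, 1→{2, 3}, 2→{2}, 3→{3}; now {0, 1, 2, 3}.
The final set {0, 1, 2, 3} contains the accepting states 0, 1.

Yes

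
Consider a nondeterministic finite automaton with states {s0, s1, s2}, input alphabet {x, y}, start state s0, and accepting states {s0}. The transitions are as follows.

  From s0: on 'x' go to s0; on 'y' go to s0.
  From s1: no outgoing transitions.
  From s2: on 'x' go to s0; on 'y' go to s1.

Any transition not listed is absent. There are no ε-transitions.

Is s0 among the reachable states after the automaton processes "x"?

Yes

Start in {s0}.
Read 'x': {s0} → {s0}.
State s0 is in {s0}.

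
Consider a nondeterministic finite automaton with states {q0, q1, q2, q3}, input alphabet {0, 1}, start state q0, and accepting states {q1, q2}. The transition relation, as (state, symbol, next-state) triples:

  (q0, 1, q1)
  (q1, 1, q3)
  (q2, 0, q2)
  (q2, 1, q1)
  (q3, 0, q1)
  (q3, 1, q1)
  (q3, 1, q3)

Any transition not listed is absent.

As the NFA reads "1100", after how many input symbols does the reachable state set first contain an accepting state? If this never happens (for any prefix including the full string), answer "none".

1

Start in {q0}.
Read '1': q0→{q1}; now {q1}.
None of the earlier sets intersect F, but {q1} does.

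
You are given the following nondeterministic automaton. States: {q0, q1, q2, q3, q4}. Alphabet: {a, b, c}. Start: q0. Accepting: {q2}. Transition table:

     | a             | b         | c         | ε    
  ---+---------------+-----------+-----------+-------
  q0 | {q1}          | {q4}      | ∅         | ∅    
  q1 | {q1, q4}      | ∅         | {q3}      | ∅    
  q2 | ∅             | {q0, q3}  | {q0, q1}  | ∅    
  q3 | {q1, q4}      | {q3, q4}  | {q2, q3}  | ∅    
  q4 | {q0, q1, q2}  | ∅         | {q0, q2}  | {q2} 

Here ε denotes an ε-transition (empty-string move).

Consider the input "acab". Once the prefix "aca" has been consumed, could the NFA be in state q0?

No

Start in {q0}.
Read 'a': {q0} → {q1}.
Read 'c': {q1} → {q3}.
Read 'a': {q3} → {q1, q2, q4}.
State q0 is not in {q1, q2, q4}.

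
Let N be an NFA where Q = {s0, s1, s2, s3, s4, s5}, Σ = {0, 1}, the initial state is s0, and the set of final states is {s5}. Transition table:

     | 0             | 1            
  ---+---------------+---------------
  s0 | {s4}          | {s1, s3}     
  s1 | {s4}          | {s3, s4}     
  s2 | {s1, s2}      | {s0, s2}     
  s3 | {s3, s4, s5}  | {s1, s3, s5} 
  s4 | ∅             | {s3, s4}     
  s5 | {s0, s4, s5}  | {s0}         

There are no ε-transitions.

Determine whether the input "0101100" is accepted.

Start in {s0}.
Read '0': s0→{s4}; now {s4}.
Read '1': s4→{s3, s4}; now {s3, s4}.
Read '0': s3→{s3, s4, s5}, s4→∅; now {s3, s4, s5}.
Read '1': s3→{s1, s3, s5}, s4→{s3, s4}, s5→{s0}; now {s0, s1, s3, s4, s5}.
Read '1': s0→{s1, s3}, s1→{s3, s4}, s3→{s1, s3, s5}, s4→{s3, s4}, s5→{s0}; now {s0, s1, s3, s4, s5}.
Read '0': s0→{s4}, s1→{s4}, s3→{s3, s4, s5}, s4→∅, s5→{s0, s4, s5}; now {s0, s3, s4, s5}.
Read '0': s0→{s4}, s3→{s3, s4, s5}, s4→∅, s5→{s0, s4, s5}; now {s0, s3, s4, s5}.
The final set {s0, s3, s4, s5} contains the accepting state s5.

Yes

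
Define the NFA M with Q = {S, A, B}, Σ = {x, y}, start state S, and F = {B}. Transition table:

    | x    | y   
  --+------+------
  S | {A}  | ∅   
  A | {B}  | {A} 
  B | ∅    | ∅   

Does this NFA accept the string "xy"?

Start in {S}.
Read 'x': {S} → {A}.
Read 'y': {A} → {A}.
The final set {A} contains no accepting state.

No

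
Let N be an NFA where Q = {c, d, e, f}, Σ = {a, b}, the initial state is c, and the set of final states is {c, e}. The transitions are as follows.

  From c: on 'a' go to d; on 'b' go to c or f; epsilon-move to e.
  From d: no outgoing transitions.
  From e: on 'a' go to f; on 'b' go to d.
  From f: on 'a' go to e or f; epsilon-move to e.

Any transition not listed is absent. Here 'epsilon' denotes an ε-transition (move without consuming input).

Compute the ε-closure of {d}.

Begin with {d}.
No ε-moves leave this set, so the closure equals the set itself.

{d}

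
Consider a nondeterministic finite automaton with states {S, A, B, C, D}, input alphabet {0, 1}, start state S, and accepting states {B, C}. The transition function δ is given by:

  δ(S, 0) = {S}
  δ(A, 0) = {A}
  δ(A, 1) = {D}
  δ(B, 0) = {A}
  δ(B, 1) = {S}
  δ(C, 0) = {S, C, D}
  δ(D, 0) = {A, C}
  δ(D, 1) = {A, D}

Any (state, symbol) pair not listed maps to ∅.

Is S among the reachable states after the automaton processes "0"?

Yes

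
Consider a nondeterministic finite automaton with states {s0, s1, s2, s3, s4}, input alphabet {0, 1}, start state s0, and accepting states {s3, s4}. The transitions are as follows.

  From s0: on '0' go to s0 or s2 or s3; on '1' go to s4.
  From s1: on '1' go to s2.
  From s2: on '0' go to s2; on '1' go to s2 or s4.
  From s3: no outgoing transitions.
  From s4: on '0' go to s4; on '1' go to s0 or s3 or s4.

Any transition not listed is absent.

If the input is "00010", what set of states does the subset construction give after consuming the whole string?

Start in {s0}.
Read '0': s0→{s0, s2, s3}; now {s0, s2, s3}.
Read '0': s0→{s0, s2, s3}, s2→{s2}, s3→∅; now {s0, s2, s3}.
Read '0': s0→{s0, s2, s3}, s2→{s2}, s3→∅; now {s0, s2, s3}.
Read '1': s0→{s4}, s2→{s2, s4}, s3→∅; now {s2, s4}.
Read '0': s2→{s2}, s4→{s4}; now {s2, s4}.

{s2, s4}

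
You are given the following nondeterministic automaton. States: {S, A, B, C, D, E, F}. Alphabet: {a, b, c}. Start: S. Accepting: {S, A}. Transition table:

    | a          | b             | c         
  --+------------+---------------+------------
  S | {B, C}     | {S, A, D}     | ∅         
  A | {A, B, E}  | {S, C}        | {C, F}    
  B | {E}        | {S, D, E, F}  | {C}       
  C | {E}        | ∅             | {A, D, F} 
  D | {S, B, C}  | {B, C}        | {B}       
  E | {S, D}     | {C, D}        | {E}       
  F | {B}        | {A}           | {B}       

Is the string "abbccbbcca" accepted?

Yes

Start in {S}.
Read 'a': {S} → {B, C}.
Read 'b': {B, C} → {S, D, E, F}.
Read 'b': {S, D, E, F} → {S, A, B, C, D}.
Read 'c': {S, A, B, C, D} → {A, B, C, D, F}.
Read 'c': {A, B, C, D, F} → {A, B, C, D, F}.
Read 'b': {A, B, C, D, F} → {S, A, B, C, D, E, F}.
Read 'b': {S, A, B, C, D, E, F} → {S, A, B, C, D, E, F}.
Read 'c': {S, A, B, C, D, E, F} → {A, B, C, D, E, F}.
Read 'c': {A, B, C, D, E, F} → {A, B, C, D, E, F}.
Read 'a': {A, B, C, D, E, F} → {S, A, B, C, D, E}.
The final set {S, A, B, C, D, E} contains the accepting states S, A.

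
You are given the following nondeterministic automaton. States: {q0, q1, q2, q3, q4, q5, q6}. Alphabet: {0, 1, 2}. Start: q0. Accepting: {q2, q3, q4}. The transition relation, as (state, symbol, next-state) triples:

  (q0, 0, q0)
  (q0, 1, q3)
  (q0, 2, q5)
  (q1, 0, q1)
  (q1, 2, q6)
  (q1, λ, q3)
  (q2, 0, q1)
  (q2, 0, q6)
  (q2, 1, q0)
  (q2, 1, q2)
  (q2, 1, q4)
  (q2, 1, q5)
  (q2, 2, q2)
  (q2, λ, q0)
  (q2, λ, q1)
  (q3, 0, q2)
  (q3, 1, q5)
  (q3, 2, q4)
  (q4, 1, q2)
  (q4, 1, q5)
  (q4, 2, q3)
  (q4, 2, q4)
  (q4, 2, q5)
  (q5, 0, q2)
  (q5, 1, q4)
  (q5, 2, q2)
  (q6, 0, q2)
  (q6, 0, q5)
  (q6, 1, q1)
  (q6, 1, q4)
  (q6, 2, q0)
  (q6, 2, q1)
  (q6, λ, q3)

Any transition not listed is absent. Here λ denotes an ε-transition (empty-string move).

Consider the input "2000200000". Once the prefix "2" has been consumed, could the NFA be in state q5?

Yes

Start in {q0}.
Read '2': {q0} → {q5}.
State q5 is in {q5}.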